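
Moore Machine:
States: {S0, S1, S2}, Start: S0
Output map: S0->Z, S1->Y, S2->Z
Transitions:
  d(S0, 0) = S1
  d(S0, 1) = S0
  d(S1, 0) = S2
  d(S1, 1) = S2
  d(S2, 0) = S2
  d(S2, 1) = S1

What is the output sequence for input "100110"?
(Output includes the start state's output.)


Start: S0 (output Z)
  --1--> S0 (output Z)
  --0--> S1 (output Y)
  --0--> S2 (output Z)
  --1--> S1 (output Y)
  --1--> S2 (output Z)
  --0--> S2 (output Z)

"ZZYZYZZ"


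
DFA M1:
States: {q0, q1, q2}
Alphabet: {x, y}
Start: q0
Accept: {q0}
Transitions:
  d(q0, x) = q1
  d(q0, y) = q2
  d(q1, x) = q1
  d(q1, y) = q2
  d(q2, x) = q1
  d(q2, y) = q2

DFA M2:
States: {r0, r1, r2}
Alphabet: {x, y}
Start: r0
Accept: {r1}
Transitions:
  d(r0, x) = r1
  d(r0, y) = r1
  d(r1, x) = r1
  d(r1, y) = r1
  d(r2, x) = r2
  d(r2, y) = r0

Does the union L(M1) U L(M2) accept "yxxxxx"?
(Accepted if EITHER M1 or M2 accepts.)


M1: final=q1 accepted=False
M2: final=r1 accepted=True

Yes, union accepts


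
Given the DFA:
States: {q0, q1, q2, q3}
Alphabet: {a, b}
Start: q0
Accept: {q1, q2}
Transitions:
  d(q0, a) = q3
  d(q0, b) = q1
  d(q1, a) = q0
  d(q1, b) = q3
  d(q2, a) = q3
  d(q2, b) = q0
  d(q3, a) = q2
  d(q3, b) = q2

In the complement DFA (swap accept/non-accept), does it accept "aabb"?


Trace: q0 -> q3 -> q2 -> q0 -> q1
Final: q1
Original accept: {q1, q2}
Complement: q1 is in original accept

No, complement rejects (original accepts)


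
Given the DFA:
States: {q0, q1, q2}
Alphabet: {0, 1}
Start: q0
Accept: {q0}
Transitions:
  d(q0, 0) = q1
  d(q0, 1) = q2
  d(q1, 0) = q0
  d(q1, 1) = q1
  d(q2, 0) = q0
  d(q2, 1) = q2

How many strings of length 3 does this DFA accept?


Enumerating all length-3 strings:
  "000" -> q1 [reject]
  "001" -> q2 [reject]
  "010" -> q0 [accept]
  "011" -> q1 [reject]
  "100" -> q1 [reject]
  "101" -> q2 [reject]
  "110" -> q0 [accept]
  "111" -> q2 [reject]

2 out of 8


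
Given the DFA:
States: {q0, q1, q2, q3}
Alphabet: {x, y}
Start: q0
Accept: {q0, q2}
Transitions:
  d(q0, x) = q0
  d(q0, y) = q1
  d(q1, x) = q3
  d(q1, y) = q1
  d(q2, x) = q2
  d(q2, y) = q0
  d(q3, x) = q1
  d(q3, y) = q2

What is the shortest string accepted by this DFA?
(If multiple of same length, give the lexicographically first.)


BFS by string length (lex-first path to each state shown):
  len 0: q0<-""
Found accept state at length 0.

"" (empty string)


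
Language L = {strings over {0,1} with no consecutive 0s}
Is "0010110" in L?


'00' occurs at index 0

No, "0010110" is not in L


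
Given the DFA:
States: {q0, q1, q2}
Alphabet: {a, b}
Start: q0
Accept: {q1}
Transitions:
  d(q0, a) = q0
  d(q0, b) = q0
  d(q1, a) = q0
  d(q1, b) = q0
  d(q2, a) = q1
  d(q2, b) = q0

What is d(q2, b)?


Looking up transition d(q2, b)

q0


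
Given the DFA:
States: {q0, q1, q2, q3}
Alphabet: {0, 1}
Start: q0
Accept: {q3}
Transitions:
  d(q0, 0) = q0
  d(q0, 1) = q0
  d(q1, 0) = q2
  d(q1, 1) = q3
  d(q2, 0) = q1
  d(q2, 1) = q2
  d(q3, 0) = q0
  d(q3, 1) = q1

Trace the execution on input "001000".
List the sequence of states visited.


Input: 001000
d(q0, 0) = q0
d(q0, 0) = q0
d(q0, 1) = q0
d(q0, 0) = q0
d(q0, 0) = q0
d(q0, 0) = q0


q0 -> q0 -> q0 -> q0 -> q0 -> q0 -> q0


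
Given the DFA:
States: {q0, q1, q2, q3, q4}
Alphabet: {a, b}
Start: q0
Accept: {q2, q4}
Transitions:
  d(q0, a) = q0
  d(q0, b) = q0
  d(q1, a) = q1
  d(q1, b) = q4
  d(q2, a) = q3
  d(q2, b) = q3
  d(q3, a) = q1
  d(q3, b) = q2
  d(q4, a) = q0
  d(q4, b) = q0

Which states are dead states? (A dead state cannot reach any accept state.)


Forward reachability from each state:
  q0 -> reaches {q0}, no accept state (dead)
  q1 -> reaches accept state q4 (live)
  q2 -> reaches accept state q2 (live)
  q3 -> reaches accept state q2 (live)
  q4 -> reaches accept state q4 (live)

{q0}


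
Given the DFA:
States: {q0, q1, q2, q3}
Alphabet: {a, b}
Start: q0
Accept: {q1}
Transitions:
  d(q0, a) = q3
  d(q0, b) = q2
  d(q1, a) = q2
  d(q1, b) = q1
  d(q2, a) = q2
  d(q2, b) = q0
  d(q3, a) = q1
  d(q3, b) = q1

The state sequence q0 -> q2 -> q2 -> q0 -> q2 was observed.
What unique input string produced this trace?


Trace back each transition to find the symbol:
  q0 --[b]--> q2
  q2 --[a]--> q2
  q2 --[b]--> q0
  q0 --[b]--> q2

"babb"


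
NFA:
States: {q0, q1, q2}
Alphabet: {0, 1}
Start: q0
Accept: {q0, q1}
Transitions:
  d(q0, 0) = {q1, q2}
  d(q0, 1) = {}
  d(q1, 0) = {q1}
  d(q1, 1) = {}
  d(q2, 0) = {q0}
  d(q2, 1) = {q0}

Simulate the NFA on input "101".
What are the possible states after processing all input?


Start: {q0}
  --1--> {}
  --0--> {}
  --1--> {}

{} (empty set, no valid transitions)


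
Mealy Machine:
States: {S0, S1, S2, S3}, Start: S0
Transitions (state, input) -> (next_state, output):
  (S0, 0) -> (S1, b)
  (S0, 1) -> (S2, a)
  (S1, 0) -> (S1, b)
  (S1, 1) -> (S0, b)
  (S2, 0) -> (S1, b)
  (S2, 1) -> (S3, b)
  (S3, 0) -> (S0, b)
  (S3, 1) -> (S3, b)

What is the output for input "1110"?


Step-by-step:
  (S0, 1) -> (S2, a)
  (S2, 1) -> (S3, b)
  (S3, 1) -> (S3, b)
  (S3, 0) -> (S0, b)

"abbb"


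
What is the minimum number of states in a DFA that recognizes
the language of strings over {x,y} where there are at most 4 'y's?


States: count = 0, 1, ..., 4 (all accepting; 5 states), plus a dead state for count > 4.
Total: 5 + 1 = 6.

6


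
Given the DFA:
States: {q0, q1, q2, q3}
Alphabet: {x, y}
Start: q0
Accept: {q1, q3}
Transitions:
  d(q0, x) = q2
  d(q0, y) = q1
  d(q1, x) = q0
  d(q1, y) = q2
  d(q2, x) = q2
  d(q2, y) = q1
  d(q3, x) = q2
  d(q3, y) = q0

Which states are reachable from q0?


BFS from q0:
  layer 0: {q0}
  layer 1: {q1, q2}

{q0, q1, q2}


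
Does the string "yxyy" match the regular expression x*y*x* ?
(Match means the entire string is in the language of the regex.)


|string| = 4; first = 'y'; last = 'y'

No, "yxyy" does not match x*y*x*


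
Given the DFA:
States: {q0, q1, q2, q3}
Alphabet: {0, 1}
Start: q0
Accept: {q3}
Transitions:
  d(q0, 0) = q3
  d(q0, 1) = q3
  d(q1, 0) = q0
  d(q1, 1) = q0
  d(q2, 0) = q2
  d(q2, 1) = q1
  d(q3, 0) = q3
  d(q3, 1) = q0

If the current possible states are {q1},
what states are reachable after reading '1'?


Apply transition on '1' from each current state:
  d(q1, 1) = q0

{q0}


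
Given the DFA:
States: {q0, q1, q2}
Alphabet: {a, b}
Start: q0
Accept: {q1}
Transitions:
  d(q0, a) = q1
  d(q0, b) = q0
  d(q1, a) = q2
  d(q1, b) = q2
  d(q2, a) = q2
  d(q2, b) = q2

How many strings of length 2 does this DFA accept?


Enumerating all length-2 strings:
  "aa" -> q2 [reject]
  "ab" -> q2 [reject]
  "ba" -> q1 [accept]
  "bb" -> q0 [reject]

1 out of 4


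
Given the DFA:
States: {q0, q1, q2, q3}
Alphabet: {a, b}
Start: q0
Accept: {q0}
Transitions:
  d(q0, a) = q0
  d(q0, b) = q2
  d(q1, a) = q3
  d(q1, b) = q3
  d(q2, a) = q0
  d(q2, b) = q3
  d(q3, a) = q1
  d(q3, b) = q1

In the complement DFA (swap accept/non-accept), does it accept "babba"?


Trace: q0 -> q2 -> q0 -> q2 -> q3 -> q1
Final: q1
Original accept: {q0}
Complement: q1 is not in original accept

Yes, complement accepts (original rejects)


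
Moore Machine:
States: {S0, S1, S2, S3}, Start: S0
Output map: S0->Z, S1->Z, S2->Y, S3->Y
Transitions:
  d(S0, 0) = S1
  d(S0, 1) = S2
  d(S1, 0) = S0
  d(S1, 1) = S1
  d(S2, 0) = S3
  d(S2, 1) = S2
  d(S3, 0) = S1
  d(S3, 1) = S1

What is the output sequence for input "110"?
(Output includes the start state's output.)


Start: S0 (output Z)
  --1--> S2 (output Y)
  --1--> S2 (output Y)
  --0--> S3 (output Y)

"ZYYY"


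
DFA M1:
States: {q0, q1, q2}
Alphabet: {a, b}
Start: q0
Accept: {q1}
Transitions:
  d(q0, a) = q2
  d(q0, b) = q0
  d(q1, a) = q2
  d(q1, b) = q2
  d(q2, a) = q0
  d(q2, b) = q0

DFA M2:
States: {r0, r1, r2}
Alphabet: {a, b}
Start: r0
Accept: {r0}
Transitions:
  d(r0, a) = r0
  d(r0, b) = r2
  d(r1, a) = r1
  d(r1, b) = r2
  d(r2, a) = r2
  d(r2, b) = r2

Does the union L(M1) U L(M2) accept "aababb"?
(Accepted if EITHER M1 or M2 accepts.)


M1: final=q0 accepted=False
M2: final=r2 accepted=False

No, union rejects (neither accepts)


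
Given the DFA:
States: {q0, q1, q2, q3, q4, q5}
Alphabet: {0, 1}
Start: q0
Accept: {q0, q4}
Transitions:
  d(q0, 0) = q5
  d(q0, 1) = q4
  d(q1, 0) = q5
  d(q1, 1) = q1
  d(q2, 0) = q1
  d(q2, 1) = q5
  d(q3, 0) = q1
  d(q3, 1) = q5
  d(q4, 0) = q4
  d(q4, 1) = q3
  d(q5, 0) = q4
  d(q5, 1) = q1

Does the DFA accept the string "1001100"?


Trace: q0 -> q4 -> q4 -> q4 -> q3 -> q5 -> q4 -> q4
Final state: q4
Accept states: {q0, q4}

Yes, accepted (final state q4 is an accept state)


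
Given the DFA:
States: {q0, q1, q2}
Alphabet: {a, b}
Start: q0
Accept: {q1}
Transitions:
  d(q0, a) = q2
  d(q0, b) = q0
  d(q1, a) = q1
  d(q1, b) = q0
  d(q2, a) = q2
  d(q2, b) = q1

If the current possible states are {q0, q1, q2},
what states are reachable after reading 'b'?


Apply transition on 'b' from each current state:
  d(q0, b) = q0
  d(q1, b) = q0
  d(q2, b) = q1

{q0, q1}


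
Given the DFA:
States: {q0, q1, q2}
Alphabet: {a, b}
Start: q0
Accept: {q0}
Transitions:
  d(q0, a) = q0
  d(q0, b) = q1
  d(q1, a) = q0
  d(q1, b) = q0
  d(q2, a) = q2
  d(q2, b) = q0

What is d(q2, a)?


Looking up transition d(q2, a)

q2


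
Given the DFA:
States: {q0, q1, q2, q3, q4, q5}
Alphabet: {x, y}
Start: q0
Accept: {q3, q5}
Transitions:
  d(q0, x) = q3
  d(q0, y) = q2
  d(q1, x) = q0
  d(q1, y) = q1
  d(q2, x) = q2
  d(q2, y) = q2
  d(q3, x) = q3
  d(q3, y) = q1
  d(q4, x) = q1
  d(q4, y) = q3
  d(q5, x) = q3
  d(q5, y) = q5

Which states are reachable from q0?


BFS from q0:
  layer 0: {q0}
  layer 1: {q2, q3}
  layer 2: {q1}

{q0, q1, q2, q3}


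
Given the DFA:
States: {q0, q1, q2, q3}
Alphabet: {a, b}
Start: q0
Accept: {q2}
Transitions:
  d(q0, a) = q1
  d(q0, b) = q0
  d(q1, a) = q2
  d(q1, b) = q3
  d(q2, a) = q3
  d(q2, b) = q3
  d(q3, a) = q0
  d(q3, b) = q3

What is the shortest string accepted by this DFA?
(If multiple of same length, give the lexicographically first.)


BFS by string length (lex-first path to each state shown):
  len 0: q0<-""
  len 1: q0<-"b", q1<-"a"
  len 2: q0<-"bb", q1<-"ba", q2<-"aa", q3<-"ab"
Found accept state at length 2.

"aa"


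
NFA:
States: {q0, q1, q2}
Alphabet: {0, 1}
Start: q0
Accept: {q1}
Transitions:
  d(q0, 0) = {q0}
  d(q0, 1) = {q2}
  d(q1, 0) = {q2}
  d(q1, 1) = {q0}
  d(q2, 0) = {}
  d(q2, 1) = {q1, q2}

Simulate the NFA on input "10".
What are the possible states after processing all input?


Start: {q0}
  --1--> {q2}
  --0--> {}

{} (empty set, no valid transitions)


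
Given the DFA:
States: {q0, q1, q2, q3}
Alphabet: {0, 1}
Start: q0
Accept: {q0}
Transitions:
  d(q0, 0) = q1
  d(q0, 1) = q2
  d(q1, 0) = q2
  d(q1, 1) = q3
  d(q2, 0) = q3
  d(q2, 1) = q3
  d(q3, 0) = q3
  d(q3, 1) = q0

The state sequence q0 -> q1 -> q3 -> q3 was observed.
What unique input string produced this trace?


Trace back each transition to find the symbol:
  q0 --[0]--> q1
  q1 --[1]--> q3
  q3 --[0]--> q3

"010"


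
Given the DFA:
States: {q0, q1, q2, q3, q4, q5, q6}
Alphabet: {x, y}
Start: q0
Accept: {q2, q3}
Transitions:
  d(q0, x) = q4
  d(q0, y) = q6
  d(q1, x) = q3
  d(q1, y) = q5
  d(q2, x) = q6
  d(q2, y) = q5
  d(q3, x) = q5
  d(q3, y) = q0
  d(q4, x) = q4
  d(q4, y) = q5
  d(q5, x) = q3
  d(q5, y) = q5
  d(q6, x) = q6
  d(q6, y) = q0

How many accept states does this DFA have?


Accept states listed: {q2, q3}
Counting: q2(1) q3(2)

2


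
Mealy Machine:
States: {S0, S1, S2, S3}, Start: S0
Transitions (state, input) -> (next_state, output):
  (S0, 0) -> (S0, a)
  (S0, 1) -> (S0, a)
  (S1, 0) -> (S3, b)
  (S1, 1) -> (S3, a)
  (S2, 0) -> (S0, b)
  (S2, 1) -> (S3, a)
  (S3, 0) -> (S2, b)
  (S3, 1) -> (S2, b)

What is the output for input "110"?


Step-by-step:
  (S0, 1) -> (S0, a)
  (S0, 1) -> (S0, a)
  (S0, 0) -> (S0, a)

"aaa"


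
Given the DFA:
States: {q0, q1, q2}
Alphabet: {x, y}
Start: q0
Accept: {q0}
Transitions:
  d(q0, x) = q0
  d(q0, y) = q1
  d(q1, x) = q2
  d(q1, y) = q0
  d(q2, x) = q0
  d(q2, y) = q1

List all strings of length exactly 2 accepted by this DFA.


All strings of length 2: 4 total
Accepted: 2

"xx", "yy"


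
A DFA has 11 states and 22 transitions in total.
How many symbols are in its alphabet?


Each state has exactly one transition per symbol.
|alphabet| = transitions / states = 22 / 11 = 2

2


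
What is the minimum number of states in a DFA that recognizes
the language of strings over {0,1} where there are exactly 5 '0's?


States: count = 0, 1, ..., 5 (that's 6 states), plus a dead state for count > 5.
Total: 6 + 1 = 7. Accept = count-5 state.

7


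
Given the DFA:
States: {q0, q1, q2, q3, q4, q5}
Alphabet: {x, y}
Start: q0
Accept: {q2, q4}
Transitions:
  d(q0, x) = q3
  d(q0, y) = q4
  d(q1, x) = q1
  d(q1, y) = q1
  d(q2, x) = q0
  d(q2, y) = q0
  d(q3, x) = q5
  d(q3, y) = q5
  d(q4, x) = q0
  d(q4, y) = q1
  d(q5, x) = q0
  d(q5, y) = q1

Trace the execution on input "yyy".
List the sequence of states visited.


Input: yyy
d(q0, y) = q4
d(q4, y) = q1
d(q1, y) = q1


q0 -> q4 -> q1 -> q1


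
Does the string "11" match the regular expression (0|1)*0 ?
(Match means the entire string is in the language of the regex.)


|string| = 2; first = '1'; last = '1'

No, "11" does not match (0|1)*0


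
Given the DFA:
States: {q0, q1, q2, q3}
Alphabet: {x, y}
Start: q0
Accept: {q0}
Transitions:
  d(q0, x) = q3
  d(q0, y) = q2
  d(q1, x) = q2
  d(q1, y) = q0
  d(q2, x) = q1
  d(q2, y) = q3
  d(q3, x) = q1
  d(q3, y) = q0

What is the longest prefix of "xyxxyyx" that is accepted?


Run the DFA, marking each prefix where the state is accepting:
  "" -> q0 [accept]
  "x" -> q3 [reject]
  "xy" -> q0 [accept]
  "xyx" -> q3 [reject]
  "xyxx" -> q1 [reject]
  "xyxxy" -> q0 [accept]
  "xyxxyy" -> q2 [reject]
  "xyxxyyx" -> q1 [reject]

"xyxxy"


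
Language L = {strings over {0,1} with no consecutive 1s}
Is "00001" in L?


'11' does not occur

Yes, "00001" is in L


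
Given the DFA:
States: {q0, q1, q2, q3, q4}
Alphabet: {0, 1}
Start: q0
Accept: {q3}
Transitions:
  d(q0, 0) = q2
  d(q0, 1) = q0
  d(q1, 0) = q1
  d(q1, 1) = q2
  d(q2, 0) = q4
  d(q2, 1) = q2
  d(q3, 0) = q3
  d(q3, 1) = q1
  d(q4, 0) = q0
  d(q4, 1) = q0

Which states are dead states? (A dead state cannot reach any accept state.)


Forward reachability from each state:
  q0 -> reaches {q0, q2, q4}, no accept state (dead)
  q1 -> reaches {q0, q1, q2, q4}, no accept state (dead)
  q2 -> reaches {q0, q2, q4}, no accept state (dead)
  q3 -> reaches accept state q3 (live)
  q4 -> reaches {q0, q2, q4}, no accept state (dead)

{q0, q1, q2, q4}


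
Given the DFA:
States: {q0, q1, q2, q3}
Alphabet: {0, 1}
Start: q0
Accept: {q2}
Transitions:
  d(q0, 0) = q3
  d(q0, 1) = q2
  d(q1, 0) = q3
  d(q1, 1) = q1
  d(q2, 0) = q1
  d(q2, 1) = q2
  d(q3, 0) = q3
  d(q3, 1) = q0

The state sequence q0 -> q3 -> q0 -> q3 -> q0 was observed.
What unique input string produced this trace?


Trace back each transition to find the symbol:
  q0 --[0]--> q3
  q3 --[1]--> q0
  q0 --[0]--> q3
  q3 --[1]--> q0

"0101"


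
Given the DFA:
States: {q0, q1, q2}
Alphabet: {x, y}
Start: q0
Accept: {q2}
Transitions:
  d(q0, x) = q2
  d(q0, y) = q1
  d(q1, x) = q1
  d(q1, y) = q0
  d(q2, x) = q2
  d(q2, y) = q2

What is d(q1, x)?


Looking up transition d(q1, x)

q1


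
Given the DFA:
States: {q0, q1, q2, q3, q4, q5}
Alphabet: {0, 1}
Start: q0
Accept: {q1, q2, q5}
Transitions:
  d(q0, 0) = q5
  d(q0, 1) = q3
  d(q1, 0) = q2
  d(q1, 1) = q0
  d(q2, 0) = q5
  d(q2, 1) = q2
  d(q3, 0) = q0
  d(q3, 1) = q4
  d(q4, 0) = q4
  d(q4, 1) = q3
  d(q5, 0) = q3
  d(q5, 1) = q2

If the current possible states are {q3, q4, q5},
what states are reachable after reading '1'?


Apply transition on '1' from each current state:
  d(q3, 1) = q4
  d(q4, 1) = q3
  d(q5, 1) = q2

{q2, q3, q4}


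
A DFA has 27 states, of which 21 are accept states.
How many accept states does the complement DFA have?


Complement swaps accept and non-accept states.
27 - 21 = 6

6


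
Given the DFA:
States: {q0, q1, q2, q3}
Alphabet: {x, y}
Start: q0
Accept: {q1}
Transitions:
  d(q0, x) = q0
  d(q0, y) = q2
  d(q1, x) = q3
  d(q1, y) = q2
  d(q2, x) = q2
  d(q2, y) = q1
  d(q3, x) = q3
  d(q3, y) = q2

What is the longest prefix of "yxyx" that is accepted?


Run the DFA, marking each prefix where the state is accepting:
  "" -> q0 [reject]
  "y" -> q2 [reject]
  "yx" -> q2 [reject]
  "yxy" -> q1 [accept]
  "yxyx" -> q3 [reject]

"yxy"


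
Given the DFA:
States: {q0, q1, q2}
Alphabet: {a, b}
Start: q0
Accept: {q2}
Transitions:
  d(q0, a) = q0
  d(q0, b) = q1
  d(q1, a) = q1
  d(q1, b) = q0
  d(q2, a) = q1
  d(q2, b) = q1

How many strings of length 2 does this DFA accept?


Enumerating all length-2 strings:
  "aa" -> q0 [reject]
  "ab" -> q1 [reject]
  "ba" -> q1 [reject]
  "bb" -> q0 [reject]

0 out of 4


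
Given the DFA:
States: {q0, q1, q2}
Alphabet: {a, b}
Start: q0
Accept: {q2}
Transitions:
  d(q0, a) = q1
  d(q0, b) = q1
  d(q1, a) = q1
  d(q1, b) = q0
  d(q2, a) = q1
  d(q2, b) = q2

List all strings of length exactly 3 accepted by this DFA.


All strings of length 3: 8 total
Accepted: 0

None


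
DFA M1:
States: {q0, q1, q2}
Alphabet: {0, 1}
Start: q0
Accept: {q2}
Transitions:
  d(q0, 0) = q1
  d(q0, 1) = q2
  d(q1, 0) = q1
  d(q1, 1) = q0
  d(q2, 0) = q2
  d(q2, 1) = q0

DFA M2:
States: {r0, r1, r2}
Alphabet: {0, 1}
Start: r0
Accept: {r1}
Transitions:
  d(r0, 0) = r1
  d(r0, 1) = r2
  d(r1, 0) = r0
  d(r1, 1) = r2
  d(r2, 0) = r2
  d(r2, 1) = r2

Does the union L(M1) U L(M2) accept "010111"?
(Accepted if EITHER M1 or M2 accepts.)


M1: final=q0 accepted=False
M2: final=r2 accepted=False

No, union rejects (neither accepts)


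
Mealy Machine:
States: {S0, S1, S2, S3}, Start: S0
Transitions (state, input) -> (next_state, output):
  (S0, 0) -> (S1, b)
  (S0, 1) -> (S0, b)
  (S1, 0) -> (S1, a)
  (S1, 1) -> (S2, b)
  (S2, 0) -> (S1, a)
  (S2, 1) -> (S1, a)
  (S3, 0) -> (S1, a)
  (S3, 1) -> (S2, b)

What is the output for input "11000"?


Step-by-step:
  (S0, 1) -> (S0, b)
  (S0, 1) -> (S0, b)
  (S0, 0) -> (S1, b)
  (S1, 0) -> (S1, a)
  (S1, 0) -> (S1, a)

"bbbaa"


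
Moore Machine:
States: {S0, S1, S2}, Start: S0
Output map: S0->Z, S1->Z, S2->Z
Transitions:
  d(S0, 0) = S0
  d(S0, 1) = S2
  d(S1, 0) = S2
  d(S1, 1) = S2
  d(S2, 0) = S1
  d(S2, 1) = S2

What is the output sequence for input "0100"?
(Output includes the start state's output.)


Start: S0 (output Z)
  --0--> S0 (output Z)
  --1--> S2 (output Z)
  --0--> S1 (output Z)
  --0--> S2 (output Z)

"ZZZZZ"


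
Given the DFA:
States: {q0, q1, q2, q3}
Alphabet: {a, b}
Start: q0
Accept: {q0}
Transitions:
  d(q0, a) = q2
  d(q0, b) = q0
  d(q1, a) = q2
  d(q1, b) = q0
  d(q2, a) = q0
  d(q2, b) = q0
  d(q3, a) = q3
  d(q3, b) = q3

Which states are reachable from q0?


BFS from q0:
  layer 0: {q0}
  layer 1: {q2}

{q0, q2}


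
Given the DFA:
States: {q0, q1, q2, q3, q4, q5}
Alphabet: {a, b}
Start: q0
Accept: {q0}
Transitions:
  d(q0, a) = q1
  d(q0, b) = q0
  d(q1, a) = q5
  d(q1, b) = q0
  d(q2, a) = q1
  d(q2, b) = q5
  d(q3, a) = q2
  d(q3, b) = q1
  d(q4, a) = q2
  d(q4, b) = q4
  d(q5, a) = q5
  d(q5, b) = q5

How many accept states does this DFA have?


Accept states listed: {q0}
Counting: q0(1)

1


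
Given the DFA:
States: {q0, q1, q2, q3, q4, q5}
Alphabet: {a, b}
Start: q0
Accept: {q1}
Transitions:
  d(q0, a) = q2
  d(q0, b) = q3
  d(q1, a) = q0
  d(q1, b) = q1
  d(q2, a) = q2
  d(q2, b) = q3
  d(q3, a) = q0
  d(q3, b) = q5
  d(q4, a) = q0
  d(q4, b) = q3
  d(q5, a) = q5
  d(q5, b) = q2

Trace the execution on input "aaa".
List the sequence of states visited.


Input: aaa
d(q0, a) = q2
d(q2, a) = q2
d(q2, a) = q2


q0 -> q2 -> q2 -> q2


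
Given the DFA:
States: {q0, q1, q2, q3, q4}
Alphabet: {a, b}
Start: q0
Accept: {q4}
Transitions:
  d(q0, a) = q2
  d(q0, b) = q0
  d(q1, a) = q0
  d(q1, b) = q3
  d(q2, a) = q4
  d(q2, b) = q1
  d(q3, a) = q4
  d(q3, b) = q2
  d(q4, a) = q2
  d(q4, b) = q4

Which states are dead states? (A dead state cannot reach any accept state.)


Forward reachability from each state:
  q0 -> reaches accept state q4 (live)
  q1 -> reaches accept state q4 (live)
  q2 -> reaches accept state q4 (live)
  q3 -> reaches accept state q4 (live)
  q4 -> reaches accept state q4 (live)

None (all states can reach an accept state)


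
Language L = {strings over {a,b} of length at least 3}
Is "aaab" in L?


length = 4

Yes, "aaab" is in L


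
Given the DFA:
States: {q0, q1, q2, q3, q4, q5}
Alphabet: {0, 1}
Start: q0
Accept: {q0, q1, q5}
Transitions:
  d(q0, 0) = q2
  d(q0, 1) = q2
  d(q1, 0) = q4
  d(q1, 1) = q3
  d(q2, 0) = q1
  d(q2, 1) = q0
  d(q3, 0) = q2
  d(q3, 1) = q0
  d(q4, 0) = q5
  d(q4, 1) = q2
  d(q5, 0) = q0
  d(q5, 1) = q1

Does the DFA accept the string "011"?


Trace: q0 -> q2 -> q0 -> q2
Final state: q2
Accept states: {q0, q1, q5}

No, rejected (final state q2 is not an accept state)


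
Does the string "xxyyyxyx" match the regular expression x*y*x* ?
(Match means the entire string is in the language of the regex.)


|string| = 8; first = 'x'; last = 'x'

No, "xxyyyxyx" does not match x*y*x*


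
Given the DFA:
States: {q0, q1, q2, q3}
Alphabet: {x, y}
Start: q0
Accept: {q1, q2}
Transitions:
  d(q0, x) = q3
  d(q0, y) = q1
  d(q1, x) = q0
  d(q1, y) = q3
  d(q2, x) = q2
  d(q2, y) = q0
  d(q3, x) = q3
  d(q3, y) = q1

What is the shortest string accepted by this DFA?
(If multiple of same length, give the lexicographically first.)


BFS by string length (lex-first path to each state shown):
  len 0: q0<-""
  len 1: q1<-"y", q3<-"x"
Found accept state at length 1.

"y"


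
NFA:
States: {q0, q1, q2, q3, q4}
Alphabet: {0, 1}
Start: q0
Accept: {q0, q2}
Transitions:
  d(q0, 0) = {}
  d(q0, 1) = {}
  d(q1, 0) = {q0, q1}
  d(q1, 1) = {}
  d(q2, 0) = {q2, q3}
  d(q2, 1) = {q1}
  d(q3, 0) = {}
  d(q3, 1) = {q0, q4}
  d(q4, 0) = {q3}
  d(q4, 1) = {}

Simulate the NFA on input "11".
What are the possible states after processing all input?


Start: {q0}
  --1--> {}
  --1--> {}

{} (empty set, no valid transitions)


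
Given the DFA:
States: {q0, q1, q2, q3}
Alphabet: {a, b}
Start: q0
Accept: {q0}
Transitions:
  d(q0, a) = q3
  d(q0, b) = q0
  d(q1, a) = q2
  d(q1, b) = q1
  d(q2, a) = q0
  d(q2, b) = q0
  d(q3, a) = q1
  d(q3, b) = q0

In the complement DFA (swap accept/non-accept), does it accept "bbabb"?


Trace: q0 -> q0 -> q0 -> q3 -> q0 -> q0
Final: q0
Original accept: {q0}
Complement: q0 is in original accept

No, complement rejects (original accepts)


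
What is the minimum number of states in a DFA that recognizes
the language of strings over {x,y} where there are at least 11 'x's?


States: count = 0, 1, ..., 10, and a final '>= 11' state.
Total: 11 + 1 = 12. Accept = '>= 11' state.

12


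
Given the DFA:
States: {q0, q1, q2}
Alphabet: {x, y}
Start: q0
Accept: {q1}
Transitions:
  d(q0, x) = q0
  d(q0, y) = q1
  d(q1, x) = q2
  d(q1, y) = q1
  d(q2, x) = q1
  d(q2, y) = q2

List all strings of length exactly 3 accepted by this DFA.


All strings of length 3: 8 total
Accepted: 4

"xxy", "xyy", "yxx", "yyy"


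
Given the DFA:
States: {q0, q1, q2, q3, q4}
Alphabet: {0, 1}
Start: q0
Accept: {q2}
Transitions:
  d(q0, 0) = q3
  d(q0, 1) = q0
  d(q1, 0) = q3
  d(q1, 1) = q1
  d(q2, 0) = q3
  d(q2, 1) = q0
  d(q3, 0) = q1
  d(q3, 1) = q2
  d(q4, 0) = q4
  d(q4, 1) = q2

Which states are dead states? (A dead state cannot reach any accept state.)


Forward reachability from each state:
  q0 -> reaches accept state q2 (live)
  q1 -> reaches accept state q2 (live)
  q2 -> reaches accept state q2 (live)
  q3 -> reaches accept state q2 (live)
  q4 -> reaches accept state q2 (live)

None (all states can reach an accept state)


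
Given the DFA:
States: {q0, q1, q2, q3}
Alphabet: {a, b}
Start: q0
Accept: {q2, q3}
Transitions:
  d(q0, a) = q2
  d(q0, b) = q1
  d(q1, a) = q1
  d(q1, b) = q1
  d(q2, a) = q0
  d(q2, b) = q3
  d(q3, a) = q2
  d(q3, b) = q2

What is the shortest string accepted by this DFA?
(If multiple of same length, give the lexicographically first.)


BFS by string length (lex-first path to each state shown):
  len 0: q0<-""
  len 1: q1<-"b", q2<-"a"
Found accept state at length 1.

"a"


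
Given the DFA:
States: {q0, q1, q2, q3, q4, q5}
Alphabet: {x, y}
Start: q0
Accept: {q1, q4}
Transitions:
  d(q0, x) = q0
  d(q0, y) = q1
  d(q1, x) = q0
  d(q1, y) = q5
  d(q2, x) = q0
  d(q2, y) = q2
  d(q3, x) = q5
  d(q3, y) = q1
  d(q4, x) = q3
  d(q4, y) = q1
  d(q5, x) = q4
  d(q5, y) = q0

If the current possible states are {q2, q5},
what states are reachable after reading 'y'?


Apply transition on 'y' from each current state:
  d(q2, y) = q2
  d(q5, y) = q0

{q0, q2}


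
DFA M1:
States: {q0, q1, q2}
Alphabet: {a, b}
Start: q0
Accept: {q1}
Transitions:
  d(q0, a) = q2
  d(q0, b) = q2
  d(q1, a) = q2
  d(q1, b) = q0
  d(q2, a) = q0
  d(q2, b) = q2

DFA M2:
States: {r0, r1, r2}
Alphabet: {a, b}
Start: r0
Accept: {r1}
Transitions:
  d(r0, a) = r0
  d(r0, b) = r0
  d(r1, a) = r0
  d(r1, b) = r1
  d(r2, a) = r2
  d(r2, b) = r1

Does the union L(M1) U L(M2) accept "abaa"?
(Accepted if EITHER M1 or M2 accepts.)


M1: final=q2 accepted=False
M2: final=r0 accepted=False

No, union rejects (neither accepts)


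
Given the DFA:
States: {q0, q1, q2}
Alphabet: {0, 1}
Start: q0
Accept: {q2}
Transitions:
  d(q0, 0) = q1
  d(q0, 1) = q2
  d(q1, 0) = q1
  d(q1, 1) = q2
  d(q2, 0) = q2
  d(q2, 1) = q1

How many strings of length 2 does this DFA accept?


Enumerating all length-2 strings:
  "00" -> q1 [reject]
  "01" -> q2 [accept]
  "10" -> q2 [accept]
  "11" -> q1 [reject]

2 out of 4


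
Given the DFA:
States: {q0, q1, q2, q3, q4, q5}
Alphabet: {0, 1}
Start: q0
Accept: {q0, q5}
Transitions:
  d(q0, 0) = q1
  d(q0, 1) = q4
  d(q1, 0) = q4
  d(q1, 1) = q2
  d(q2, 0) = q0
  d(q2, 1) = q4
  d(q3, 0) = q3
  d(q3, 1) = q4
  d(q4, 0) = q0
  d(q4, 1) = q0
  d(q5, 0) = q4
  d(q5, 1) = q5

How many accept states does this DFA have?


Accept states listed: {q0, q5}
Counting: q0(1) q5(2)

2


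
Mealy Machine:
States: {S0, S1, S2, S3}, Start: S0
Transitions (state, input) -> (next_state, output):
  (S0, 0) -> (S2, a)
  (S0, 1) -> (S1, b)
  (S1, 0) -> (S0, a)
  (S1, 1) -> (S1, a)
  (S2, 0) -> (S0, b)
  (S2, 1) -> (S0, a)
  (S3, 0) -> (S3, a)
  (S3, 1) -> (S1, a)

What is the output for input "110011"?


Step-by-step:
  (S0, 1) -> (S1, b)
  (S1, 1) -> (S1, a)
  (S1, 0) -> (S0, a)
  (S0, 0) -> (S2, a)
  (S2, 1) -> (S0, a)
  (S0, 1) -> (S1, b)

"baaaab"


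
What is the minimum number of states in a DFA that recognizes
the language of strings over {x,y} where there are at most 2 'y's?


States: count = 0, 1, ..., 2 (all accepting; 3 states), plus a dead state for count > 2.
Total: 3 + 1 = 4.

4


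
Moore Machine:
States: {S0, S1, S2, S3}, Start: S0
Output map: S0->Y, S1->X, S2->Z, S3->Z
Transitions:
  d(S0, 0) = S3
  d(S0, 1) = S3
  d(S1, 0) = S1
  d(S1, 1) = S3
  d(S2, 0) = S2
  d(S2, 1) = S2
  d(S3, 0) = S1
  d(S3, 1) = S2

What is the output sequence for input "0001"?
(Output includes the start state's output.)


Start: S0 (output Y)
  --0--> S3 (output Z)
  --0--> S1 (output X)
  --0--> S1 (output X)
  --1--> S3 (output Z)

"YZXXZ"


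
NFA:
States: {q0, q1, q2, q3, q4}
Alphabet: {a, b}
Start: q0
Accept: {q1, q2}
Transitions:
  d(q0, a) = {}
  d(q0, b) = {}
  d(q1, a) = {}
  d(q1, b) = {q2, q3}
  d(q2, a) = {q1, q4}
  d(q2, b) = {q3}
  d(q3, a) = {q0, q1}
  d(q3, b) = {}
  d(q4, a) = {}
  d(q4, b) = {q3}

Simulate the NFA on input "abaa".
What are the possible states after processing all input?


Start: {q0}
  --a--> {}
  --b--> {}
  --a--> {}
  --a--> {}

{} (empty set, no valid transitions)


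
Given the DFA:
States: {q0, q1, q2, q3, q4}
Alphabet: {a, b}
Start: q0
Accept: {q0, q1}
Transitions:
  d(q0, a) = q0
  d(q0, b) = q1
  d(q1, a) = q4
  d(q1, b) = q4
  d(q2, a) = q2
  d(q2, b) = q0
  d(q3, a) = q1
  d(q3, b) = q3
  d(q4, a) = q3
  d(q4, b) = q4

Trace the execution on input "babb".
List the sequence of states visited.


Input: babb
d(q0, b) = q1
d(q1, a) = q4
d(q4, b) = q4
d(q4, b) = q4


q0 -> q1 -> q4 -> q4 -> q4


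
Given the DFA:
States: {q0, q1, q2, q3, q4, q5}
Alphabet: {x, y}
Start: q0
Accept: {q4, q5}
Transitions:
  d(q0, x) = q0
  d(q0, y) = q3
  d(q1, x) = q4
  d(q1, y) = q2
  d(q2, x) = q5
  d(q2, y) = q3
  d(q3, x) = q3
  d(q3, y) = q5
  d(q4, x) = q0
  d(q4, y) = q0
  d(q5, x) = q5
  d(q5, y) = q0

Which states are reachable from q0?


BFS from q0:
  layer 0: {q0}
  layer 1: {q3}
  layer 2: {q5}

{q0, q3, q5}


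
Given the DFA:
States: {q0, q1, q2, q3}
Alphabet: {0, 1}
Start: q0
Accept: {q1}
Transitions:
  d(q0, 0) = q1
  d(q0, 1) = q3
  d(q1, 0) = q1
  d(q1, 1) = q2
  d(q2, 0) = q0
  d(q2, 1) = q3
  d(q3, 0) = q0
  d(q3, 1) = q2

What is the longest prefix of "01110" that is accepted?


Run the DFA, marking each prefix where the state is accepting:
  "" -> q0 [reject]
  "0" -> q1 [accept]
  "01" -> q2 [reject]
  "011" -> q3 [reject]
  "0111" -> q2 [reject]
  "01110" -> q0 [reject]

"0"


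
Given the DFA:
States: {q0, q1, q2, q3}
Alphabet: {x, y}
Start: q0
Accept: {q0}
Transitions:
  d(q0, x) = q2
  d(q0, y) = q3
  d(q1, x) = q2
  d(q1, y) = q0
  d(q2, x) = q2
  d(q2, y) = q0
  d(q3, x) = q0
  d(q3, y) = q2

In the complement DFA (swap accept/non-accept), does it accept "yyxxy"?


Trace: q0 -> q3 -> q2 -> q2 -> q2 -> q0
Final: q0
Original accept: {q0}
Complement: q0 is in original accept

No, complement rejects (original accepts)


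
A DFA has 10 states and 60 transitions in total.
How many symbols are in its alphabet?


Each state has exactly one transition per symbol.
|alphabet| = transitions / states = 60 / 10 = 6

6


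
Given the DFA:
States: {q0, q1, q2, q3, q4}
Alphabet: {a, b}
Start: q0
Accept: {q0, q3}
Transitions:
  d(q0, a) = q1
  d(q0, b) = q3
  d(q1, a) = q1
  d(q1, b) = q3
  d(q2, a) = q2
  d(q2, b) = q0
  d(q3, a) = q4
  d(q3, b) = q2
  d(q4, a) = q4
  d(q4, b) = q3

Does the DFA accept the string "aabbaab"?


Trace: q0 -> q1 -> q1 -> q3 -> q2 -> q2 -> q2 -> q0
Final state: q0
Accept states: {q0, q3}

Yes, accepted (final state q0 is an accept state)


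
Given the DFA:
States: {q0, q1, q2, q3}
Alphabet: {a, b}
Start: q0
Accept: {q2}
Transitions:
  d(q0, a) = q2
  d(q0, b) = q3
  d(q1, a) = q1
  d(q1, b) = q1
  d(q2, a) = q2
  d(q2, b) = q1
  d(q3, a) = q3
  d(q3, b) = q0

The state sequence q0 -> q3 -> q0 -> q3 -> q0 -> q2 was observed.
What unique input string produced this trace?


Trace back each transition to find the symbol:
  q0 --[b]--> q3
  q3 --[b]--> q0
  q0 --[b]--> q3
  q3 --[b]--> q0
  q0 --[a]--> q2

"bbbba"


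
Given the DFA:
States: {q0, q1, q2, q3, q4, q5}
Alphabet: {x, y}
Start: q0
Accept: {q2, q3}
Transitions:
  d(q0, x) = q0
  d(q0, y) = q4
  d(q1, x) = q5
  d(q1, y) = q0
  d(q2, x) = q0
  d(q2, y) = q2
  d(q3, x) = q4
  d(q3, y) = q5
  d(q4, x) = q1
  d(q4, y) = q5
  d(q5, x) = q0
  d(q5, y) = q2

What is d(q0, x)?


Looking up transition d(q0, x)

q0


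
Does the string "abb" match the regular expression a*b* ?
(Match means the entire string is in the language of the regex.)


|string| = 3; first = 'a'; last = 'b'

Yes, "abb" matches a*b*


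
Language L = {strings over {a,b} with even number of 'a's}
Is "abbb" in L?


count('a') = 1; 1 mod 2 = 1

No, "abbb" is not in L


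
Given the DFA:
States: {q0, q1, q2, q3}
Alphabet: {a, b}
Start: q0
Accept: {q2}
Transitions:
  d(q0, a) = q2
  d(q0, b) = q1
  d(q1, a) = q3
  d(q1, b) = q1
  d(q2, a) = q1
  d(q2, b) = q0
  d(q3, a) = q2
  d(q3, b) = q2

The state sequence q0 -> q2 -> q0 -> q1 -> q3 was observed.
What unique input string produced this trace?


Trace back each transition to find the symbol:
  q0 --[a]--> q2
  q2 --[b]--> q0
  q0 --[b]--> q1
  q1 --[a]--> q3

"abba"


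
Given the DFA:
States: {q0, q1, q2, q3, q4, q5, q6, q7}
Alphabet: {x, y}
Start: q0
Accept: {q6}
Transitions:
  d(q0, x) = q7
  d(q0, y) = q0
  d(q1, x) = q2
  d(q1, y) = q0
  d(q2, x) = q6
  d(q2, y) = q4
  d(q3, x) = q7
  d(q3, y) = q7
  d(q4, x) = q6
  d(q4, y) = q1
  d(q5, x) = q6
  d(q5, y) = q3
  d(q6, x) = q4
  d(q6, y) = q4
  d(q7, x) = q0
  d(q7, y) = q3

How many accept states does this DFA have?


Accept states listed: {q6}
Counting: q6(1)

1


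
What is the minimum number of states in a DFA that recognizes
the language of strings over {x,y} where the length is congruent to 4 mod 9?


States track (length) mod 9.
Need 9 states: one per remainder 0..8; accept = remainder 4.

9


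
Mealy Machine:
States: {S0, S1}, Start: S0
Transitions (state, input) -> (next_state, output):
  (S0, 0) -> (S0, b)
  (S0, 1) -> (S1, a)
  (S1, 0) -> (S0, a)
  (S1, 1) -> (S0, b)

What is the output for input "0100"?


Step-by-step:
  (S0, 0) -> (S0, b)
  (S0, 1) -> (S1, a)
  (S1, 0) -> (S0, a)
  (S0, 0) -> (S0, b)

"baab"


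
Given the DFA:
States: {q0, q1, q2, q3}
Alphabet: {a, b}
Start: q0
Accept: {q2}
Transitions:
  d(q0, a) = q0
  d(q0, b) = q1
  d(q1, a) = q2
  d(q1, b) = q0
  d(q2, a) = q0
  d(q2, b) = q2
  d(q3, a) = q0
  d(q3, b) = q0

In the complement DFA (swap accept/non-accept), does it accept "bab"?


Trace: q0 -> q1 -> q2 -> q2
Final: q2
Original accept: {q2}
Complement: q2 is in original accept

No, complement rejects (original accepts)


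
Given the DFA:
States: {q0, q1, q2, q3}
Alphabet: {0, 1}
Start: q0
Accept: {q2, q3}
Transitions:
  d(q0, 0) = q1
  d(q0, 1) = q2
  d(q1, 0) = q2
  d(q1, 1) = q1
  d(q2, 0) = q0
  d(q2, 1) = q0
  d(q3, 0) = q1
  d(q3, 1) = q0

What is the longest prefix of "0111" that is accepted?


Run the DFA, marking each prefix where the state is accepting:
  "" -> q0 [reject]
  "0" -> q1 [reject]
  "01" -> q1 [reject]
  "011" -> q1 [reject]
  "0111" -> q1 [reject]

No prefix is accepted


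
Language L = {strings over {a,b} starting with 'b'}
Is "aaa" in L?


first symbol = 'a'

No, "aaa" is not in L


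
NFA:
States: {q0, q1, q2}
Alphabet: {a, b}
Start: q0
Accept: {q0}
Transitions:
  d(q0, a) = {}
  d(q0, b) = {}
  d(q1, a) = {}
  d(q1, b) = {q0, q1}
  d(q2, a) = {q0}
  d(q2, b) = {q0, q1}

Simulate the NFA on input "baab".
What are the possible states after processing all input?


Start: {q0}
  --b--> {}
  --a--> {}
  --a--> {}
  --b--> {}

{} (empty set, no valid transitions)


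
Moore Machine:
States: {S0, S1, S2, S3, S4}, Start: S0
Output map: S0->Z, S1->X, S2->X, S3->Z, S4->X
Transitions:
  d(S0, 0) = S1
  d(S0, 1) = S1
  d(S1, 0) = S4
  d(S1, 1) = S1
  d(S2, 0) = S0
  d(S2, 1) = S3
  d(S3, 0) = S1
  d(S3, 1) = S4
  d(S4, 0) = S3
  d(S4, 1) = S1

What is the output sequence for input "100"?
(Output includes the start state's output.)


Start: S0 (output Z)
  --1--> S1 (output X)
  --0--> S4 (output X)
  --0--> S3 (output Z)

"ZXXZ"


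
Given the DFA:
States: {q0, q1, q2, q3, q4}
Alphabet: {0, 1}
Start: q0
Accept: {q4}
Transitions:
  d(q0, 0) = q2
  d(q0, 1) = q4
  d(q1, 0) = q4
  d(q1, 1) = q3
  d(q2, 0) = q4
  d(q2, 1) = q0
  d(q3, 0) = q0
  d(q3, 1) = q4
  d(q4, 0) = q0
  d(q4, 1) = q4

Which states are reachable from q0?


BFS from q0:
  layer 0: {q0}
  layer 1: {q2, q4}

{q0, q2, q4}


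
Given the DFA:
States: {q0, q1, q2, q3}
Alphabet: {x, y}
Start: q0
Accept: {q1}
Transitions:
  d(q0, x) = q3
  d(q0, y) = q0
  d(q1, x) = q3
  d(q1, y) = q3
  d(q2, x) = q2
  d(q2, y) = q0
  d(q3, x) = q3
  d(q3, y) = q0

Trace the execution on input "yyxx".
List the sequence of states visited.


Input: yyxx
d(q0, y) = q0
d(q0, y) = q0
d(q0, x) = q3
d(q3, x) = q3


q0 -> q0 -> q0 -> q3 -> q3


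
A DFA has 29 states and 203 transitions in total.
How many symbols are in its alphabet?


Each state has exactly one transition per symbol.
|alphabet| = transitions / states = 203 / 29 = 7

7


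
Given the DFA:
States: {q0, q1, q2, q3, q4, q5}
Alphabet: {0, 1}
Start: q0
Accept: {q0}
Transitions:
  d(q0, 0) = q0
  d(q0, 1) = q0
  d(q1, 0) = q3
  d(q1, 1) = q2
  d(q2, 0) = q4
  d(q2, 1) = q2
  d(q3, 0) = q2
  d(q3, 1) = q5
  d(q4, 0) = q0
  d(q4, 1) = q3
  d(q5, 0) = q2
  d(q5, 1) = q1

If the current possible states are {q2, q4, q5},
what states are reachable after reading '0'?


Apply transition on '0' from each current state:
  d(q2, 0) = q4
  d(q4, 0) = q0
  d(q5, 0) = q2

{q0, q2, q4}


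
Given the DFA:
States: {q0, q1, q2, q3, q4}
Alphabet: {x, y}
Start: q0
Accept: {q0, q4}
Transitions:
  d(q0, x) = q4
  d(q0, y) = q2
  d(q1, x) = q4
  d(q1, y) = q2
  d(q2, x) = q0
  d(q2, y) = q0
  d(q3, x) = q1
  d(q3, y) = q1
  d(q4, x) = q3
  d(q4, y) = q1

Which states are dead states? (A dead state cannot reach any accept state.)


Forward reachability from each state:
  q0 -> reaches accept state q0 (live)
  q1 -> reaches accept state q0 (live)
  q2 -> reaches accept state q0 (live)
  q3 -> reaches accept state q0 (live)
  q4 -> reaches accept state q0 (live)

None (all states can reach an accept state)


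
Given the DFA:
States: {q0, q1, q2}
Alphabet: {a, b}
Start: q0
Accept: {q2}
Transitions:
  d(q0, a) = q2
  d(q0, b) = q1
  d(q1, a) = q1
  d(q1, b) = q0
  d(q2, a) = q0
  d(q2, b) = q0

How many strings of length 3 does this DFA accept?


Enumerating all length-3 strings:
  "aaa" -> q2 [accept]
  "aab" -> q1 [reject]
  "aba" -> q2 [accept]
  "abb" -> q1 [reject]
  "baa" -> q1 [reject]
  "bab" -> q0 [reject]
  "bba" -> q2 [accept]
  "bbb" -> q1 [reject]

3 out of 8


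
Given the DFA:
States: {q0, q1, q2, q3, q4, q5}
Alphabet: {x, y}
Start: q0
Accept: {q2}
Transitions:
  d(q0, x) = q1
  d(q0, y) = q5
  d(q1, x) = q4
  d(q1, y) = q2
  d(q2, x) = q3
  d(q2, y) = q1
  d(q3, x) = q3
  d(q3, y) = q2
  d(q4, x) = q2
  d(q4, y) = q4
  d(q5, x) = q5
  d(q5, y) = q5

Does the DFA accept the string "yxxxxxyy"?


Trace: q0 -> q5 -> q5 -> q5 -> q5 -> q5 -> q5 -> q5 -> q5
Final state: q5
Accept states: {q2}

No, rejected (final state q5 is not an accept state)


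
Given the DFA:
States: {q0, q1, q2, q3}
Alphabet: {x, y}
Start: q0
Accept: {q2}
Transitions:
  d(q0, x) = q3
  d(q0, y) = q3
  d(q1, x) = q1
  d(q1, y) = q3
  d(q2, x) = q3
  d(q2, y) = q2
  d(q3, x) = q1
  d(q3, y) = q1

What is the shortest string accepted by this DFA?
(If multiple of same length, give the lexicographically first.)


BFS by string length (lex-first path to each state shown):
  len 0: q0<-""
  len 1: q3<-"x"
  len 2: q1<-"xx"
  len 3: q1<-"xxx", q3<-"xxy"
  len 4: q1<-"xxxx", q3<-"xxxy"
  len 5: q1<-"xxxxx", q3<-"xxxxy"
  len 6: q1<-"xxxxxx", q3<-"xxxxxy"
  len 7: q1<-"xxxxxxx", q3<-"xxxxxxy"
  len 8: q1<-"xxxxxxxx", q3<-"xxxxxxxy"

No string accepted (empty language)


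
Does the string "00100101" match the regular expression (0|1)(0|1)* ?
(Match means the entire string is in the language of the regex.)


|string| = 8; first = '0'; last = '1'

Yes, "00100101" matches (0|1)(0|1)*


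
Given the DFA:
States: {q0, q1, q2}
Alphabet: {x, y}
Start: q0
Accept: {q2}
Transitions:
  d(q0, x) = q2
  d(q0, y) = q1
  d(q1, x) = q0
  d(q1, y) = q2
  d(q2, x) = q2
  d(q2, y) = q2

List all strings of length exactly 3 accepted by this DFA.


All strings of length 3: 8 total
Accepted: 7

"xxx", "xxy", "xyx", "xyy", "yxx", "yyx", "yyy"


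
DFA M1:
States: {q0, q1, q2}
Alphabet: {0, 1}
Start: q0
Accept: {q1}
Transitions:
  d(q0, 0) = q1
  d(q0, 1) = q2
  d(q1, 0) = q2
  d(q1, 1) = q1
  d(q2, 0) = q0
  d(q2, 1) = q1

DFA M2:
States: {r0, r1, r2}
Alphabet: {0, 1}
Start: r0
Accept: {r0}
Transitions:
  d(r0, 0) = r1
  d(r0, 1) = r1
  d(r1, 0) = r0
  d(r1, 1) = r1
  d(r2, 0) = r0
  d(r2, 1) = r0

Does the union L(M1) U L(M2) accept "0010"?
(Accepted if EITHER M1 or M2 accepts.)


M1: final=q2 accepted=False
M2: final=r0 accepted=True

Yes, union accepts


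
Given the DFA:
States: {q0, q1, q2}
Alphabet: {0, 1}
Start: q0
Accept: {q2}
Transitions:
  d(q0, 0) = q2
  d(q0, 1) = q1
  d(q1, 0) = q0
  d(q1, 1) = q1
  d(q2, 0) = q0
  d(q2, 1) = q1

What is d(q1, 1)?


Looking up transition d(q1, 1)

q1


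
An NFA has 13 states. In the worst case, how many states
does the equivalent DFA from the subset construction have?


Subset construction: one DFA state per subset of NFA states.
2^13 = 8192

8192
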